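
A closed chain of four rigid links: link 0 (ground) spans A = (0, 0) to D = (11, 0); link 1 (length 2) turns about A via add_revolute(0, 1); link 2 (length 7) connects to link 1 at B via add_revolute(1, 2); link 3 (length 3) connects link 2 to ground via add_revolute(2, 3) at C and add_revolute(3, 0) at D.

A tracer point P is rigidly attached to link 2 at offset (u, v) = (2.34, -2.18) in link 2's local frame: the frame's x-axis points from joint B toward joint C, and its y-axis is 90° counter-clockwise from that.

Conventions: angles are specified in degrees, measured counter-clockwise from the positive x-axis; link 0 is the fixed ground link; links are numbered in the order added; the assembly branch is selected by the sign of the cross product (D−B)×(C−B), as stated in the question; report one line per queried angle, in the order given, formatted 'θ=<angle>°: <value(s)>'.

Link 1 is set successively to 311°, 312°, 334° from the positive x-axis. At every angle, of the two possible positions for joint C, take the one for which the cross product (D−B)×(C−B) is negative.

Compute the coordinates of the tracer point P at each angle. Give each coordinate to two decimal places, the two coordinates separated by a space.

A=(0,0), D=(11.00,0)
θ=311°: B = A + 2.00·(cos311°, sin311°) = (1.3121, -1.5094)
θ=311°: |BD| = 9.8048
θ=311°: circle(B,7.00) ∩ circle(D,3.00): a=6.9422, h=0.8976
θ=311°:   candidates: C₊=(8.0334,0.4463) cross=8.801; C₋=(8.3098,-1.3276) cross=-8.801
θ=311°:   branch - wants cross < 0 → take C=(8.3098,-1.3276) (cross=-8.801)
θ=311°: ex = (C−B)/|BC| = (0.9997,0.0260); ey = (-0.0260,0.9997)
θ=311°: P = B + 2.34·ex + -2.18·ey = (3.7079,-3.6279)
θ=312°: B = A + 2.00·(cos312°, sin312°) = (1.3383, -1.4863)
θ=312°: |BD| = 9.7754
θ=312°: circle(B,7.00) ∩ circle(D,3.00): a=6.9336, h=0.9615
θ=312°:   candidates: C₊=(8.0451,0.5183) cross=9.399; C₋=(8.3375,-1.3824) cross=-9.399
θ=312°:   branch - wants cross < 0 → take C=(8.3375,-1.3824) (cross=-9.399)
θ=312°: ex = (C−B)/|BC| = (0.9999,0.0148); ey = (-0.0148,0.9999)
θ=312°: P = B + 2.34·ex + -2.18·ey = (3.7104,-3.6313)
θ=334°: B = A + 2.00·(cos334°, sin334°) = (1.7976, -0.8767)
θ=334°: |BD| = 9.2441
θ=334°: circle(B,7.00) ∩ circle(D,3.00): a=6.7856, h=1.7192
θ=334°:   candidates: C₊=(8.3895,1.4783) cross=15.893; C₋=(8.7156,-1.9447) cross=-15.893
θ=334°:   branch - wants cross < 0 → take C=(8.7156,-1.9447) (cross=-15.893)
θ=334°: ex = (C−B)/|BC| = (0.9883,-0.1526); ey = (0.1526,0.9883)
θ=334°: P = B + 2.34·ex + -2.18·ey = (3.7776,-3.3882)

θ=311°: 3.71 -3.63
θ=312°: 3.71 -3.63
θ=334°: 3.78 -3.39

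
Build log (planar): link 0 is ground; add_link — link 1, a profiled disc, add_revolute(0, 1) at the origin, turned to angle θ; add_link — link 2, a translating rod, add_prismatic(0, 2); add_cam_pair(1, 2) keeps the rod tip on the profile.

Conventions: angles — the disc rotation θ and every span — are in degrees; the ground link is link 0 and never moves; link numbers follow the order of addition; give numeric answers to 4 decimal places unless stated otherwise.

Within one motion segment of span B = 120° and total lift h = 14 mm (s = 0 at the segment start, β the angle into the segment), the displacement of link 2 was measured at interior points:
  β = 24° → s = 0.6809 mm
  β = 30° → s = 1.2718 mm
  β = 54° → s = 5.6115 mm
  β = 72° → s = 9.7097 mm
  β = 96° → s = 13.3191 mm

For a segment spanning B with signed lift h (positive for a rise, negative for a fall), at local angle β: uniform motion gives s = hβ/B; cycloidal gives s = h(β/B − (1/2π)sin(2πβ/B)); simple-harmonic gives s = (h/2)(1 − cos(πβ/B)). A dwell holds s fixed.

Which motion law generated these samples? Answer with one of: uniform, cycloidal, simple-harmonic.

candidates at β/B = r: uniform s = h·r (linear in β); cycloidal s = h·(r − sin(2πr)/(2π)); simple-harmonic s = (h/2)(1 − cos(πr))
β=24°: printed 0.6809 | uniform 2.8000, cycloidal 0.6809, simple-harmonic 1.3369
β=30°: printed 1.2718 | uniform 3.5000, cycloidal 1.2718, simple-harmonic 2.0503
β=54°: printed 5.6115 | uniform 6.3000, cycloidal 5.6115, simple-harmonic 5.9050
β=72°: printed 9.7097 | uniform 8.4000, cycloidal 9.7097, simple-harmonic 9.1631
β=96°: printed 13.3191 | uniform 11.2000, cycloidal 13.3191, simple-harmonic 12.6631
only one law matches every sample → cycloidal

cycloidal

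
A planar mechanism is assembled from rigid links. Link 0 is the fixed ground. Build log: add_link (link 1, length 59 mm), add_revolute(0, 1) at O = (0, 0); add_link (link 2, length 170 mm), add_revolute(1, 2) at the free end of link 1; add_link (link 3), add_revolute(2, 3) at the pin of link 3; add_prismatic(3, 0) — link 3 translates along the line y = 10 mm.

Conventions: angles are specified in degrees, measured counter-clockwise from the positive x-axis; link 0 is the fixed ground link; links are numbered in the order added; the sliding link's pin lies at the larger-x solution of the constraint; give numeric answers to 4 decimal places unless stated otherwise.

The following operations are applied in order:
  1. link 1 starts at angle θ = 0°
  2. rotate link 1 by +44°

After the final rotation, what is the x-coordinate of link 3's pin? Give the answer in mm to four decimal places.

geometry: r = 59 mm, L = 170 mm, e = 10 mm; θ starts at 0°
rotate link 1 by +44°: θ ← 0° +44° = 44°
crank pin P = (r cos θ, r sin θ) = (42.441048, 40.984844)
h = r sin θ − e = 40.984844 − 10 = 30.984844
x = r cos θ + √(L² − h²) = 42.441048 + 167.152444 = 209.593492

209.5935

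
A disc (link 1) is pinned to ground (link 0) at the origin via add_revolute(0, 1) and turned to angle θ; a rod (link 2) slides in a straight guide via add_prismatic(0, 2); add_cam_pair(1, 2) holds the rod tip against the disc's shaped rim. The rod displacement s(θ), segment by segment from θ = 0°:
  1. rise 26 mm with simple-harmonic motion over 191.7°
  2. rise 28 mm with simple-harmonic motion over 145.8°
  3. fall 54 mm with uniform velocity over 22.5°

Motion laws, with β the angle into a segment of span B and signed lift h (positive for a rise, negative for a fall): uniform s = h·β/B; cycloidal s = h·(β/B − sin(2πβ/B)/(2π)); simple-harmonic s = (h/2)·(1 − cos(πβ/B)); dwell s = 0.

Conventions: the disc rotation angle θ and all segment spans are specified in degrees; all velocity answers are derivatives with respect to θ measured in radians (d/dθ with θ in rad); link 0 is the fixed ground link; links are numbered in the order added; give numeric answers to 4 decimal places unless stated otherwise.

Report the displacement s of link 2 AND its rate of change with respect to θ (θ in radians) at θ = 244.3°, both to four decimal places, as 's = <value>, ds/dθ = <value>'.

segment 1 (0° to 191.7°, simple-harmonic, h = 26) is passed completely: s = 0.0000 + (26) = 26.0000
θ = 244.3° falls in segment 2 (191.7° to 337.5°, simple-harmonic, h = 28): β = 244.3 − 191.7 = 52.6°, B = 145.8°; Δs = 28/2·(1 − cos(π·0.3608)) = 8.0697; s = 26.0000 + 8.0697 = 34.0697
velocity in seg [191.7°–337.5°] (simple-harmonic), θ in radians: β = 52.6° = 0.9180 rad, B = 145.8° = 2.5447 rad; ds/dθ = (πh/(2B)) sin(πβ/B) = (π·28/(2·2.5447)) sin(π·0.3608) = 15.656700 mm/rad

s = 34.0697, ds/dθ = 15.6567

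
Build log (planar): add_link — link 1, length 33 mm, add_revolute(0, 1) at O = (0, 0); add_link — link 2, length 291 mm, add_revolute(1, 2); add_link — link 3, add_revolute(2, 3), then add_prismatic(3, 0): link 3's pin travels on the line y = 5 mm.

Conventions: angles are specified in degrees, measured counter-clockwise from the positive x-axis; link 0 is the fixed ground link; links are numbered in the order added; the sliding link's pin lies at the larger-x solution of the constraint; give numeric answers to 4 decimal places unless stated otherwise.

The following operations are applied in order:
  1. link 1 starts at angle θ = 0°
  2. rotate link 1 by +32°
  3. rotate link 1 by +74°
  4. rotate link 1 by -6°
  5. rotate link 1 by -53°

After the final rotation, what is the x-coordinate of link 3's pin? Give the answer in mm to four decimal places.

geometry: r = 33 mm, L = 291 mm, e = 5 mm; θ starts at 0°
rotate link 1 by +32°: θ ← 0° +32° = 32°
rotate link 1 by +74°: θ ← 32° +74° = 106°
rotate link 1 by -6°: θ ← 106° -6° = 100°
rotate link 1 by -53°: θ ← 100° -53° = 47°
crank pin P = (r cos θ, r sin θ) = (22.505946, 24.134672)
h = r sin θ − e = 24.134672 − 5 = 19.134672
x = r cos θ + √(L² − h²) = 22.505946 + 290.370219 = 312.876165

312.8762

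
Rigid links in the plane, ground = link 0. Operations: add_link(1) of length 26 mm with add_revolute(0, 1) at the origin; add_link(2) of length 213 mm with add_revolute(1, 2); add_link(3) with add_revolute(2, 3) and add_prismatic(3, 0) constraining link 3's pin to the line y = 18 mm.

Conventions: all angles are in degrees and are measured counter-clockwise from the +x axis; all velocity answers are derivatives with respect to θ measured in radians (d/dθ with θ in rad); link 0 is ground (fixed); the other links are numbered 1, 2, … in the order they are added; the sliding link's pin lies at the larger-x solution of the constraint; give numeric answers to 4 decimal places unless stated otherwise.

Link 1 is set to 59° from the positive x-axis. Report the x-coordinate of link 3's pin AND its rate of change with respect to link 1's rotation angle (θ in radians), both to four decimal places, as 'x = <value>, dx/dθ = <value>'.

geometry: r = 26 mm, L = 213 mm, e = 18 mm
crank pin P = (r cos θ, r sin θ) = (13.390990, 22.286350)
h = r sin θ − e = 22.286350 − 18 = 4.286350
x = r cos θ + √(L² − h²) = 13.390990 + 212.956867 = 226.347857
dx/dθ = −r sin θ − h·r cos θ/√(L² − h²) (θ in radians; h = 4.286350) = -22.555881

x = 226.3479, dx/dθ = -22.5559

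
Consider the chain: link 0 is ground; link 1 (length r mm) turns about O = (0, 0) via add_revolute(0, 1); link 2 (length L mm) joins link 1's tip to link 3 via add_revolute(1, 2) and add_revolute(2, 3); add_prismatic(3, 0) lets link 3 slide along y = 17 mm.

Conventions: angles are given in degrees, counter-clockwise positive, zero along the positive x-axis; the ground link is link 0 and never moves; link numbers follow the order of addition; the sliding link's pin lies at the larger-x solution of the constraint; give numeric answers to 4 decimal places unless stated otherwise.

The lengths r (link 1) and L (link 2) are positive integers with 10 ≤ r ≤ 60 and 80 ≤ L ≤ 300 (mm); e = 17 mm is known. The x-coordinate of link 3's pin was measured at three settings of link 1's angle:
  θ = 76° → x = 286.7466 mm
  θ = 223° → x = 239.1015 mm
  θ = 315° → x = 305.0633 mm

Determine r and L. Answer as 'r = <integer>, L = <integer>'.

constraint per measurement: (x − r cos θ)² + (r sin θ − e)² = L²
subtracting the θ₁ and θ₂ equations cancels the r² and L² terms:
r = (x₁² − x₂²) / (2[(x₁cos θ₁ + e sin θ₁) − (x₂cos θ₂ + e sin θ₂)]) = 46.0000 → r = 46
L² = (x₁ − r cos θ₁)² + (r sin θ₁ − e)² = 76729.0042 → L = 277.0000 → L = 277
check at θ₃=315°: x = 305.0633 (printed 305.0633) ✓

r = 46, L = 277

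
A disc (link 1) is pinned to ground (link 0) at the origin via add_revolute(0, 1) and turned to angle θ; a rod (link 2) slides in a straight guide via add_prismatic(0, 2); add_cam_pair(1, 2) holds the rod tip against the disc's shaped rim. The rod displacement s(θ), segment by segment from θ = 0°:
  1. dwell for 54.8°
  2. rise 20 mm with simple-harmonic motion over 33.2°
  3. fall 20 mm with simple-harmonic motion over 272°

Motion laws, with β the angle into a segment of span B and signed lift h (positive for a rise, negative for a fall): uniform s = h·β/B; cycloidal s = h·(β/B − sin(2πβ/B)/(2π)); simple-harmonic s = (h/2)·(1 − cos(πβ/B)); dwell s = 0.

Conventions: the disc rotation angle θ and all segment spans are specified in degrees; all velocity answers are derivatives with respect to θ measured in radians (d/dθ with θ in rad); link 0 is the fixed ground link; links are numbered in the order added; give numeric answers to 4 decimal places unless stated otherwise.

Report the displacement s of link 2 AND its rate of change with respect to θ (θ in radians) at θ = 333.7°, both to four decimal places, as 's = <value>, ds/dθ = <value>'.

segment 1 (0° to 54.8°, dwell): s unchanged at 0.0000
segment 2 (54.8° to 88°, simple-harmonic, h = 20) is passed completely: s = 0.0000 + (20) = 20.0000
θ = 333.7° falls in segment 3 (88° to 360°, simple-harmonic, h = -20): β = 333.7 − 88 = 245.7°, B = 272°; Δs = -20/2·(1 − cos(π·0.9033)) = -19.5422; s = 20.0000 − 19.5422 = 0.4578
velocity in seg [88°–360°] (simple-harmonic), θ in radians: β = 245.7° = 4.2883 rad, B = 272° = 4.7473 rad; ds/dθ = (πh/(2B)) sin(πβ/B) = (π·(-20)/(2·4.7473)) sin(π·0.9033) = -1.979433 mm/rad

s = 0.4578, ds/dθ = -1.9794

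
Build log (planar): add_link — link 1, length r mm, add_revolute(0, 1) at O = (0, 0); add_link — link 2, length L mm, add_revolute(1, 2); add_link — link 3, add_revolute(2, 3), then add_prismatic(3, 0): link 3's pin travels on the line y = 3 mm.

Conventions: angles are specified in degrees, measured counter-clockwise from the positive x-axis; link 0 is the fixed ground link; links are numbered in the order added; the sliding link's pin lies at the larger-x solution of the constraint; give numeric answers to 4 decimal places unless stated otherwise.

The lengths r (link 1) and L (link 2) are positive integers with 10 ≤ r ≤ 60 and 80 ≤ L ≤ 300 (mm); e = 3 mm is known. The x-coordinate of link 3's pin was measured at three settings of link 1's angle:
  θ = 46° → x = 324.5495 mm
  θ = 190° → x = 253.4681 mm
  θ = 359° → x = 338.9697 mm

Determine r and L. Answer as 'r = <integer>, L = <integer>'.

constraint per measurement: (x − r cos θ)² + (r sin θ − e)² = L²
subtracting the θ₁ and θ₂ equations cancels the r² and L² terms:
r = (x₁² − x₂²) / (2[(x₁cos θ₁ + e sin θ₁) − (x₂cos θ₂ + e sin θ₂)]) = 43.0000 → r = 43
L² = (x₁ − r cos θ₁)² + (r sin θ₁ − e)² = 87616.0000 → L = 296.0000 → L = 296
check at θ₃=359°: x = 338.9697 (printed 338.9697) ✓

r = 43, L = 296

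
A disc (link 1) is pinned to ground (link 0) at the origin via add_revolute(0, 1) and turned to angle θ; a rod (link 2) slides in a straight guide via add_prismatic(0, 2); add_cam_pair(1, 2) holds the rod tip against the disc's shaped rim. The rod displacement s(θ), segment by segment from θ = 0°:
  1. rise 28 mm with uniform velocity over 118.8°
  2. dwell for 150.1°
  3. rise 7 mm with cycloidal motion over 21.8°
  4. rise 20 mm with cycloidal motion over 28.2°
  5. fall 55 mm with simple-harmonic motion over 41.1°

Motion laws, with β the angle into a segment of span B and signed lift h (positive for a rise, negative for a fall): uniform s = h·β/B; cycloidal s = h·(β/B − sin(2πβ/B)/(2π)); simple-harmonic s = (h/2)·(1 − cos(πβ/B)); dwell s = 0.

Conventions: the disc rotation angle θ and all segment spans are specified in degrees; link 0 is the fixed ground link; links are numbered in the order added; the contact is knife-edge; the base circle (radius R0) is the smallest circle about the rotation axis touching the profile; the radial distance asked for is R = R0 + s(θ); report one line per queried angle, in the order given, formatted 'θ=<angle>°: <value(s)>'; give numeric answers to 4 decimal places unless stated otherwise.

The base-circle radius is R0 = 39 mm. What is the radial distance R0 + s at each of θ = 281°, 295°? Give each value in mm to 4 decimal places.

segment 1 (0° to 118.8°, uniform, h = 28) is passed completely: s = 0.0000 + (28) = 28.0000
segment 2 (118.8° to 268.9°, dwell): s unchanged at 28.0000
θ = 281° falls in segment 3 (268.9° to 290.7°, cycloidal, h = 7): β = 281 − 268.9 = 12.1°, B = 21.8°; Δs = 7·(0.5550 − sin(2π·0.5550)/(2π)) = 4.2630; s = 28.0000 + 4.2630 = 32.2630
segment 3 (268.9° to 290.7°, cycloidal, h = 7) is passed completely: s = 28.0000 + (7) = 35.0000
θ = 295° falls in segment 4 (290.7° to 318.9°, cycloidal, h = 20): β = 295 − 290.7 = 4.3°, B = 28.2°; Δs = 20·(0.1525 − sin(2π·0.1525)/(2π)) = 0.4456; s = 35.0000 + 0.4456 = 35.4456
θ=281°: R = R0 + s = 39 + 32.2630 = 71.2630
θ=295°: R = R0 + s = 39 + 35.4456 = 74.4456

θ=281°: 71.2630
θ=295°: 74.4456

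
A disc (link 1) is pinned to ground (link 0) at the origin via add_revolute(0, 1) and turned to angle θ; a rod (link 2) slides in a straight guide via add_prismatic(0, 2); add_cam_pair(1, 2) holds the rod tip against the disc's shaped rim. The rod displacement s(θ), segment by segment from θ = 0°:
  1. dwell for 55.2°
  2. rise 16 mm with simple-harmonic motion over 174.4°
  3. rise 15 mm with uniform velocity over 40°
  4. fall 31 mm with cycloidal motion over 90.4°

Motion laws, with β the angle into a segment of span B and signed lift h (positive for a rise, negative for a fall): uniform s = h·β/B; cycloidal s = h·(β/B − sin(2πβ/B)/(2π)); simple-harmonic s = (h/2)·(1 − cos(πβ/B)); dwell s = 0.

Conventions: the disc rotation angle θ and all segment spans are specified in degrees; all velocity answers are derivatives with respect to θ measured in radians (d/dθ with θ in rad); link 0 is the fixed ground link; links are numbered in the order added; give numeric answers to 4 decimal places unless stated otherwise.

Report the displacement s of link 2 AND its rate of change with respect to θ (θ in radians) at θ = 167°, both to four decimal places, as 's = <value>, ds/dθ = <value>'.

segment 1 (0° to 55.2°, dwell): s unchanged at 0.0000
θ = 167° falls in segment 2 (55.2° to 229.6°, simple-harmonic, h = 16): β = 167 − 55.2 = 111.8°, B = 174.4°; Δs = 16/2·(1 − cos(π·0.6411)) = 11.4302; s = 0.0000 + 11.4302 = 11.4302
velocity in seg [55.2°–229.6°] (simple-harmonic), θ in radians: β = 111.8° = 1.9513 rad, B = 174.4° = 3.0439 rad; ds/dθ = (πh/(2B)) sin(πβ/B) = (π·16/(2·3.0439)) sin(π·0.6411) = 7.459355 mm/rad

s = 11.4302, ds/dθ = 7.4594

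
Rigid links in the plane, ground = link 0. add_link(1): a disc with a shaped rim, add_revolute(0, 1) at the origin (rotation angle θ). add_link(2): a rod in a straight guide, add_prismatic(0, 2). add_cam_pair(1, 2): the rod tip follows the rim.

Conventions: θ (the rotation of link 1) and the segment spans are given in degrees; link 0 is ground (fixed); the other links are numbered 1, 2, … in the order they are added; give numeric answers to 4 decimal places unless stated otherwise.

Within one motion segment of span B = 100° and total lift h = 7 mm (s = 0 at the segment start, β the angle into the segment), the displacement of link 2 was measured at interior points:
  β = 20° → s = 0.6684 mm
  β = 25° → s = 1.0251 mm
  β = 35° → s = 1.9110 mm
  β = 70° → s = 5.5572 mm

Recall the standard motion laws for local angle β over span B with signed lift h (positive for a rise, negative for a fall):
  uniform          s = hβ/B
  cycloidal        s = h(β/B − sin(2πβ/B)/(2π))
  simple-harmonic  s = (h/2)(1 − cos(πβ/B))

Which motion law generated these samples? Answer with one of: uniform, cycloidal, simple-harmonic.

candidates at β/B = r: uniform s = h·r (linear in β); cycloidal s = h·(r − sin(2πr)/(2π)); simple-harmonic s = (h/2)(1 − cos(πr))
β=20°: printed 0.6684 | uniform 1.4000, cycloidal 0.3404, simple-harmonic 0.6684
β=25°: printed 1.0251 | uniform 1.7500, cycloidal 0.6359, simple-harmonic 1.0251
β=35°: printed 1.9110 | uniform 2.4500, cycloidal 1.5487, simple-harmonic 1.9110
β=70°: printed 5.5572 | uniform 4.9000, cycloidal 5.9596, simple-harmonic 5.5572
only one law matches every sample → simple-harmonic

simple-harmonic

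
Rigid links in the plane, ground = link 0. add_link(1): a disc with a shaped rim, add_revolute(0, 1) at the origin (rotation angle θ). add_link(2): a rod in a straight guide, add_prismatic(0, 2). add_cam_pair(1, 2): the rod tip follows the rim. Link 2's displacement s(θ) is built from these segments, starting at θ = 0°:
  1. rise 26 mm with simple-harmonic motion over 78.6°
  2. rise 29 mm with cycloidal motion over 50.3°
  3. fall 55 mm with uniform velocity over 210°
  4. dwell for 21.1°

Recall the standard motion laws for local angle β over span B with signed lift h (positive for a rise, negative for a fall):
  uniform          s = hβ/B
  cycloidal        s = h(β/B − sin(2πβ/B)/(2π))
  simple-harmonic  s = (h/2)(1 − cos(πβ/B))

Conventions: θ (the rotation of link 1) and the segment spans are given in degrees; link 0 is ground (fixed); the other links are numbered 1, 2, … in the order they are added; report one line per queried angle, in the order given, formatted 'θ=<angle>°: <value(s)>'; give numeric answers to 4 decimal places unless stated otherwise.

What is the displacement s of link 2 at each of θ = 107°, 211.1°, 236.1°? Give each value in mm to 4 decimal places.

segment 1 (0° to 78.6°, simple-harmonic, h = 26) is passed completely: s = 0.0000 + (26) = 26.0000
θ = 107° falls in segment 2 (78.6° to 128.9°, cycloidal, h = 29): β = 107 − 78.6 = 28.4°, B = 50.3°; Δs = 29·(0.5646 − sin(2π·0.5646)/(2π)) = 18.1965; s = 26.0000 + 18.1965 = 44.1965
segment 2 (78.6° to 128.9°, cycloidal, h = 29) is passed completely: s = 26.0000 + (29) = 55.0000
θ = 211.1° falls in segment 3 (128.9° to 338.9°, uniform, h = -55): β = 211.1 − 128.9 = 82.2°, B = 210°; Δs = -55·82.2/210 = -21.5286; s = 55.0000 − 21.5286 = 33.4714
θ = 236.1° falls in segment 3 (128.9° to 338.9°, uniform, h = -55): β = 236.1 − 128.9 = 107.2°, B = 210°; Δs = -55·107.2/210 = -28.0762; s = 55.0000 − 28.0762 = 26.9238

θ=107°: 44.1965
θ=211.1°: 33.4714
θ=236.1°: 26.9238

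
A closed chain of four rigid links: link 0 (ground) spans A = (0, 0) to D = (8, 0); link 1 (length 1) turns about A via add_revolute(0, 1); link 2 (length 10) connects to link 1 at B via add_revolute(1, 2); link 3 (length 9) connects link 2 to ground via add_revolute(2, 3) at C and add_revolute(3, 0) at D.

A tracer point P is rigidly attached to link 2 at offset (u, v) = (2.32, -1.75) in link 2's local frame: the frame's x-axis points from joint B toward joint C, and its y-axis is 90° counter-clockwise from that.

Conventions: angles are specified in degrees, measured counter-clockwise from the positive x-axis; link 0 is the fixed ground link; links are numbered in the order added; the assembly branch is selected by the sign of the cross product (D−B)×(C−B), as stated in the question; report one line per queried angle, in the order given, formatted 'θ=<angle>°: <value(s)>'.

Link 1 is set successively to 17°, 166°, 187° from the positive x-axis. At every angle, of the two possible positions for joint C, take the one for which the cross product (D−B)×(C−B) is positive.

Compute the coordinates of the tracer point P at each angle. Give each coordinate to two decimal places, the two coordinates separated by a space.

A=(0,0), D=(8.00,0)
θ=17°: B = A + 1.00·(cos17°, sin17°) = (0.9563, 0.2924)
θ=17°: |BD| = 7.0498
θ=17°: circle(B,10.00) ∩ circle(D,9.00): a=4.8724, h=8.7327
θ=17°:   candidates: C₊=(6.1867,8.8154) cross=61.563; C₋=(5.4624,-8.6348) cross=-61.563
θ=17°:   branch + wants cross > 0 → take C=(6.1867,8.8154) (cross=61.563)
θ=17°: ex = (C−B)/|BC| = (0.5230,0.8523); ey = (-0.8523,0.5230)
θ=17°: P = B + 2.32·ex + -1.75·ey = (3.6613,1.3544)
θ=166°: B = A + 1.00·(cos166°, sin166°) = (-0.9703, 0.2419)
θ=166°: |BD| = 8.9736
θ=166°: circle(B,10.00) ∩ circle(D,9.00): a=5.5454, h=8.3215
θ=166°:   candidates: C₊=(4.7975,8.4109) cross=74.674; C₋=(4.3488,-8.2261) cross=-74.674
θ=166°:   branch + wants cross > 0 → take C=(4.7975,8.4109) (cross=74.674)
θ=166°: ex = (C−B)/|BC| = (0.5768,0.8169); ey = (-0.8169,0.5768)
θ=166°: P = B + 2.32·ex + -1.75·ey = (1.7974,1.1278)
θ=187°: B = A + 1.00·(cos187°, sin187°) = (-0.9925, -0.1219)
θ=187°: |BD| = 8.9934
θ=187°: circle(B,10.00) ∩ circle(D,9.00): a=5.5530, h=8.3165
θ=187°:   candidates: C₊=(4.4473,8.2691) cross=74.793; C₋=(4.6727,-8.3623) cross=-74.793
θ=187°:   branch + wants cross > 0 → take C=(4.4473,8.2691) (cross=74.793)
θ=187°: ex = (C−B)/|BC| = (0.5440,0.8391); ey = (-0.8391,0.5440)
θ=187°: P = B + 2.32·ex + -1.75·ey = (1.7379,0.8729)

θ=17°: 3.66 1.35
θ=166°: 1.80 1.13
θ=187°: 1.74 0.87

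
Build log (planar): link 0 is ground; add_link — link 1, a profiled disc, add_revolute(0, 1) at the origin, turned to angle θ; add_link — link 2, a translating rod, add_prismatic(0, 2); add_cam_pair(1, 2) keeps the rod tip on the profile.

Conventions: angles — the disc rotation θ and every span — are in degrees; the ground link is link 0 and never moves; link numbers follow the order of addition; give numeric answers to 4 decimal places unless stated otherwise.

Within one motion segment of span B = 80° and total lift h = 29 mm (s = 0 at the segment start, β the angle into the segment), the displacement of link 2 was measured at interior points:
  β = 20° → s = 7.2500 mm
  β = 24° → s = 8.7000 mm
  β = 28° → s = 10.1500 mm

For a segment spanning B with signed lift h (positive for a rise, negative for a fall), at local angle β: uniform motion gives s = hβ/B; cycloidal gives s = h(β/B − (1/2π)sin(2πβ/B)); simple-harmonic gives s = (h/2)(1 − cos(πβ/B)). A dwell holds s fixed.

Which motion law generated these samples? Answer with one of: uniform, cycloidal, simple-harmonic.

candidates at β/B = r: uniform s = h·r (linear in β); cycloidal s = h·(r − sin(2πr)/(2π)); simple-harmonic s = (h/2)(1 − cos(πr))
β=20°: printed 7.2500 | uniform 7.2500, cycloidal 2.6345, simple-harmonic 4.2470
β=24°: printed 8.7000 | uniform 8.7000, cycloidal 4.3104, simple-harmonic 5.9771
β=28°: printed 10.1500 | uniform 10.1500, cycloidal 6.4160, simple-harmonic 7.9171
only one law matches every sample → uniform

uniform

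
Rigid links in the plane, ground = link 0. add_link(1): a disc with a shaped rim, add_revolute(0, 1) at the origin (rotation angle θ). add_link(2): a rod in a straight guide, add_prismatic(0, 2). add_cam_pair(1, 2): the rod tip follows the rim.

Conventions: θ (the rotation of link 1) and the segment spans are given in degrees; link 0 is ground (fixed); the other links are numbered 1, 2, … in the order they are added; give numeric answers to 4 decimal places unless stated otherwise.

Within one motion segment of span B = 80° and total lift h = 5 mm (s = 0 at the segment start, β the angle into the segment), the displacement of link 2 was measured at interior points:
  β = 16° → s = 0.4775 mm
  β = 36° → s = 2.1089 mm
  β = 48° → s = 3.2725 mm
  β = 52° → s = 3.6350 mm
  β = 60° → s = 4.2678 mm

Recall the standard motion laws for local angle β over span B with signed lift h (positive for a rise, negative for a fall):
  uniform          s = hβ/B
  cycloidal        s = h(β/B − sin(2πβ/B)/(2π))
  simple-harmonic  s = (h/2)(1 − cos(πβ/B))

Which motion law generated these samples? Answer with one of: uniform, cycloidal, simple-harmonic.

candidates at β/B = r: uniform s = h·r (linear in β); cycloidal s = h·(r − sin(2πr)/(2π)); simple-harmonic s = (h/2)(1 − cos(πr))
β=16°: printed 0.4775 | uniform 1.0000, cycloidal 0.2432, simple-harmonic 0.4775
β=36°: printed 2.1089 | uniform 2.2500, cycloidal 2.0041, simple-harmonic 2.1089
β=48°: printed 3.2725 | uniform 3.0000, cycloidal 3.4677, simple-harmonic 3.2725
β=52°: printed 3.6350 | uniform 3.2500, cycloidal 3.8938, simple-harmonic 3.6350
β=60°: printed 4.2678 | uniform 3.7500, cycloidal 4.5458, simple-harmonic 4.2678
only one law matches every sample → simple-harmonic

simple-harmonic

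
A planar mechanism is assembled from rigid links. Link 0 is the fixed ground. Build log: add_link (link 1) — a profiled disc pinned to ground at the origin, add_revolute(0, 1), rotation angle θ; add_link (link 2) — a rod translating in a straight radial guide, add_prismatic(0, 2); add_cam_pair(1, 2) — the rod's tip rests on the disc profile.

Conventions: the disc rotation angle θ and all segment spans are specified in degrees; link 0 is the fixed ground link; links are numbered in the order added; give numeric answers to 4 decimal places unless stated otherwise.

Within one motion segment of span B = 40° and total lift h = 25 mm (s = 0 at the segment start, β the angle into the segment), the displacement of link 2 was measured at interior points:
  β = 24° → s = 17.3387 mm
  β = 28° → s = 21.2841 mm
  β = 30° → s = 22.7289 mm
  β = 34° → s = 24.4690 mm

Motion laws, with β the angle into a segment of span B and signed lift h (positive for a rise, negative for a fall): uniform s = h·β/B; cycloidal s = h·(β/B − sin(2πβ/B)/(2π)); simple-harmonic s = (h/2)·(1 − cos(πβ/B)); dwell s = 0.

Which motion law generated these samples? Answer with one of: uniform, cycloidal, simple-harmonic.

candidates at β/B = r: uniform s = h·r (linear in β); cycloidal s = h·(r − sin(2πr)/(2π)); simple-harmonic s = (h/2)(1 − cos(πr))
β=24°: printed 17.3387 | uniform 15.0000, cycloidal 17.3387, simple-harmonic 16.3627
β=28°: printed 21.2841 | uniform 17.5000, cycloidal 21.2841, simple-harmonic 19.8473
β=30°: printed 22.7289 | uniform 18.7500, cycloidal 22.7289, simple-harmonic 21.3388
β=34°: printed 24.4690 | uniform 21.2500, cycloidal 24.4690, simple-harmonic 23.6376
only one law matches every sample → cycloidal

cycloidal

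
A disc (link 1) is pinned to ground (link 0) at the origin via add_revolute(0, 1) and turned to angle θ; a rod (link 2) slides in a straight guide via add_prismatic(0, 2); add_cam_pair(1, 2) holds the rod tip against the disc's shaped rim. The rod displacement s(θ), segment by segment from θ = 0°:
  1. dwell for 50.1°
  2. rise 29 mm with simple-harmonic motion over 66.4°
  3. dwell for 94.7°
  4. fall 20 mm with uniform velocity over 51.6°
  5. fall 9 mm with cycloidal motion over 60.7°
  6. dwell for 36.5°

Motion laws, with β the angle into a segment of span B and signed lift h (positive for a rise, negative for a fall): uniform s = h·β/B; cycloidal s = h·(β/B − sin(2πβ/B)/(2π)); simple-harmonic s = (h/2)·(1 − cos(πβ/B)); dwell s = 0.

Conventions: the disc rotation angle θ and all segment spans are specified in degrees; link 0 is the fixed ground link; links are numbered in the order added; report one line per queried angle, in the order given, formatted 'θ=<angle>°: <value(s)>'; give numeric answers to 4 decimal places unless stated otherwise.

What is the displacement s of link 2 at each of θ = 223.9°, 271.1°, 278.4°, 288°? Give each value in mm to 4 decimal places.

segment 1 (0° to 50.1°, dwell): s unchanged at 0.0000
segment 2 (50.1° to 116.5°, simple-harmonic, h = 29) is passed completely: s = 0.0000 + (29) = 29.0000
segment 3 (116.5° to 211.2°, dwell): s unchanged at 29.0000
θ = 223.9° falls in segment 4 (211.2° to 262.8°, uniform, h = -20): β = 223.9 − 211.2 = 12.7°, B = 51.6°; Δs = -20·12.7/51.6 = -4.9225; s = 29.0000 − 4.9225 = 24.0775
segment 4 (211.2° to 262.8°, uniform, h = -20) is passed completely: s = 29.0000 + (-20) = 9.0000
θ = 271.1° falls in segment 5 (262.8° to 323.5°, cycloidal, h = -9): β = 271.1 − 262.8 = 8.3°, B = 60.7°; Δs = -9·(0.1367 − sin(2π·0.1367)/(2π)) = -0.1459; s = 9.0000 − 0.1459 = 8.8541
θ = 278.4° falls in segment 5 (262.8° to 323.5°, cycloidal, h = -9): β = 278.4 − 262.8 = 15.6°, B = 60.7°; Δs = -9·(0.2570 − sin(2π·0.2570)/(2π)) = -0.8820; s = 9.0000 − 0.8820 = 8.1180
θ = 288° falls in segment 5 (262.8° to 323.5°, cycloidal, h = -9): β = 288 − 262.8 = 25.2°, B = 60.7°; Δs = -9·(0.4152 − sin(2π·0.4152)/(2π)) = -3.0085; s = 9.0000 − 3.0085 = 5.9915

θ=223.9°: 24.0775
θ=271.1°: 8.8541
θ=278.4°: 8.1180
θ=288°: 5.9915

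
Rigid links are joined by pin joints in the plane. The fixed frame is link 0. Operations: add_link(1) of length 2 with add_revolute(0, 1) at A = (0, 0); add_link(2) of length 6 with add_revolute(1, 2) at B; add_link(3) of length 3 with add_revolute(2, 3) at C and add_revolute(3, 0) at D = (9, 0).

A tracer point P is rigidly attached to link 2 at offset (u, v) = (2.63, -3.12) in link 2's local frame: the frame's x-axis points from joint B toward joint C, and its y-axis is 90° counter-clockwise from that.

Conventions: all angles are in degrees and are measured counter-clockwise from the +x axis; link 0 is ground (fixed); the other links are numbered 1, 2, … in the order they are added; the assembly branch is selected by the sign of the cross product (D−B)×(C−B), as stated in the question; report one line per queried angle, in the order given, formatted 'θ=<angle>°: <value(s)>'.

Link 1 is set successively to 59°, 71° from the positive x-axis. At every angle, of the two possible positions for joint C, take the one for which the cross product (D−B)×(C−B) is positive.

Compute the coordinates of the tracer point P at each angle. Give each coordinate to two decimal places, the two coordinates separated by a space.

A=(0,0), D=(9.00,0)
θ=59°: B = A + 2.00·(cos59°, sin59°) = (1.0301, 1.7143)
θ=59°: |BD| = 8.1522
θ=59°: circle(B,6.00) ∩ circle(D,3.00): a=5.7321, h=1.7729
θ=59°:   candidates: C₊=(7.0068,2.2421) cross=14.453; C₋=(6.2612,-1.2243) cross=-14.453
θ=59°:   branch + wants cross > 0 → take C=(7.0068,2.2421) (cross=14.453)
θ=59°: ex = (C−B)/|BC| = (0.9961,0.0880); ey = (-0.0880,0.9961)
θ=59°: P = B + 2.63·ex + -3.12·ey = (3.9243,-1.1622)
θ=71°: B = A + 2.00·(cos71°, sin71°) = (0.6511, 1.8910)
θ=71°: |BD| = 8.5603
θ=71°: circle(B,6.00) ∩ circle(D,3.00): a=5.8572, h=1.3012
θ=71°:   candidates: C₊=(6.6511,1.8662) cross=11.139; C₋=(6.0762,-0.6719) cross=-11.139
θ=71°:   branch + wants cross > 0 → take C=(6.6511,1.8662) (cross=11.139)
θ=71°: ex = (C−B)/|BC| = (1.0000,-0.0041); ey = (0.0041,1.0000)
θ=71°: P = B + 2.63·ex + -3.12·ey = (3.2682,-1.2398)

θ=59°: 3.92 -1.16
θ=71°: 3.27 -1.24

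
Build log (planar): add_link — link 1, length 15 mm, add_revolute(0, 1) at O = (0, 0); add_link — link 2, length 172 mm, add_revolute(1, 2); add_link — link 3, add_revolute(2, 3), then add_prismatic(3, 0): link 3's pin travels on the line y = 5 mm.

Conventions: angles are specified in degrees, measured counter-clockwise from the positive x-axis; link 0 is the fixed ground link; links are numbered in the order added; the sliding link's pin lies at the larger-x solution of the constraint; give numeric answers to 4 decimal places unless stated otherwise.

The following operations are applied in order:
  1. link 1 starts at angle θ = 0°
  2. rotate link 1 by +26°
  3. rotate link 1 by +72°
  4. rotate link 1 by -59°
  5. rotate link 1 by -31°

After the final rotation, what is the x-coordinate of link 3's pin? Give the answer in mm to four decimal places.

geometry: r = 15 mm, L = 172 mm, e = 5 mm; θ starts at 0°
rotate link 1 by +26°: θ ← 0° +26° = 26°
rotate link 1 by +72°: θ ← 26° +72° = 98°
rotate link 1 by -59°: θ ← 98° -59° = 39°
rotate link 1 by -31°: θ ← 39° -31° = 8°
crank pin P = (r cos θ, r sin θ) = (14.854021, 2.087597)
h = r sin θ − e = 2.087597 − 5 = -2.912403
x = r cos θ + √(L² − h²) = 14.854021 + 171.975341 = 186.829362

186.8294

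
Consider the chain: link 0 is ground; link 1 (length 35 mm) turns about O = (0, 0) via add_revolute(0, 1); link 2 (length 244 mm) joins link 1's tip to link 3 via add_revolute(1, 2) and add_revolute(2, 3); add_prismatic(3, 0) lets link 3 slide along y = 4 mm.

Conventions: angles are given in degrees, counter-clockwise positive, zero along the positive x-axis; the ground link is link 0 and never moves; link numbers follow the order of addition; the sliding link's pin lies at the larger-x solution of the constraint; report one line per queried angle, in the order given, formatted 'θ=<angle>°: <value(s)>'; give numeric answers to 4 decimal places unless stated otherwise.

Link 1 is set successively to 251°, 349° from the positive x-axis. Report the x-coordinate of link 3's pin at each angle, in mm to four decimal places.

geometry: r = 35 mm, L = 244 mm, e = 4 mm
θ=251°: crank pin P = (r cos θ, r sin θ) = (-11.394885, -33.093150)
θ=251°: h = r sin θ − e = -33.093150 − 4 = -37.093150
θ=251°: x = r cos θ + √(L² − h²) = -11.394885 + 241.164048 = 229.769163
θ=349°: crank pin P = (r cos θ, r sin θ) = (34.356951, -6.678315)
θ=349°: h = r sin θ − e = -6.678315 − 4 = -10.678315
θ=349°: x = r cos θ + √(L² − h²) = 34.356951 + 243.766227 = 278.123179

θ=251°: 229.7692
θ=349°: 278.1232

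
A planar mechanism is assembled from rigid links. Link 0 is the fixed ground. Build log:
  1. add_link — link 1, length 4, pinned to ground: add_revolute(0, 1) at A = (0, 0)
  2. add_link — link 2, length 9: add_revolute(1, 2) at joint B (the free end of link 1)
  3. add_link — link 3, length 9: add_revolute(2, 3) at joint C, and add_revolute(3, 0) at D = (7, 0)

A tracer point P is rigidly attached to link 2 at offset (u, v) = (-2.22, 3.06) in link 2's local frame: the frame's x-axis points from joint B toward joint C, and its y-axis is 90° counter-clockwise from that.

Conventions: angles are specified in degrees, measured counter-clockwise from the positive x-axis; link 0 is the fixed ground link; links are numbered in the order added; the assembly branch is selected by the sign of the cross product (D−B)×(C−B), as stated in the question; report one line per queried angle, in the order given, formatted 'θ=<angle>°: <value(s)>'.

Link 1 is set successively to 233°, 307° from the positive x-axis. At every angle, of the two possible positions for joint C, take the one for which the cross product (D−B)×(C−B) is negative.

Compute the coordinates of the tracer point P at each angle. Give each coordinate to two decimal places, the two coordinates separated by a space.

A=(0,0), D=(7.00,0)
θ=233°: B = A + 4.00·(cos233°, sin233°) = (-2.4073, -3.1945)
θ=233°: |BD| = 9.9349
θ=233°: circle(B,9.00) ∩ circle(D,9.00): a=4.9674, h=7.5050
θ=233°:   candidates: C₊=(-0.1168,5.5091) cross=74.561; C₋=(4.7096,-8.7037) cross=-74.561
θ=233°:   branch - wants cross < 0 → take C=(4.7096,-8.7037) (cross=-74.561)
θ=233°: ex = (C−B)/|BC| = (0.7908,-0.6121); ey = (0.6121,0.7908)
θ=233°: P = B + -2.22·ex + 3.06·ey = (-2.2896,0.5841)
θ=307°: B = A + 4.00·(cos307°, sin307°) = (2.4073, -3.1945)
θ=307°: |BD| = 5.5945
θ=307°: circle(B,9.00) ∩ circle(D,9.00): a=2.7972, h=8.5543
θ=307°:   candidates: C₊=(-0.1810,5.4253) cross=47.857; C₋=(9.5882,-8.6198) cross=-47.857
θ=307°:   branch - wants cross < 0 → take C=(9.5882,-8.6198) (cross=-47.857)
θ=307°: ex = (C−B)/|BC| = (0.7979,-0.6028); ey = (0.6028,0.7979)
θ=307°: P = B + -2.22·ex + 3.06·ey = (2.4805,0.5852)

θ=233°: -2.29 0.58
θ=307°: 2.48 0.59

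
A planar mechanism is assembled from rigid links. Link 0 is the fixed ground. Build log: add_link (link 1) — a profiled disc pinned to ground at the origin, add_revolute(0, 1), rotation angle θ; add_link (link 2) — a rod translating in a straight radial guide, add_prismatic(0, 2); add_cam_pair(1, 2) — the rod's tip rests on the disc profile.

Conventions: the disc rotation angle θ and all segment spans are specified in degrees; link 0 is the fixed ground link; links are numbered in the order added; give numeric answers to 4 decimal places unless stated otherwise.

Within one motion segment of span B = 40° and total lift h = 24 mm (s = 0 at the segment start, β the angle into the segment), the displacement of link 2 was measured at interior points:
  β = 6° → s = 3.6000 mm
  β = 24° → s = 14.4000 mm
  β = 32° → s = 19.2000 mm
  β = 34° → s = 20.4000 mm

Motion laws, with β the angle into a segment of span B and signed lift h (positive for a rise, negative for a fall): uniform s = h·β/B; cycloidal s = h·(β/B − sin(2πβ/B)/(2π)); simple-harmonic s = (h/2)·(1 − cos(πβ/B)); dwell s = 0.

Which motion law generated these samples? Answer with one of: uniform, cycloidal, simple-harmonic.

candidates at β/B = r: uniform s = h·r (linear in β); cycloidal s = h·(r − sin(2πr)/(2π)); simple-harmonic s = (h/2)(1 − cos(πr))
β=6°: printed 3.6000 | uniform 3.6000, cycloidal 0.5098, simple-harmonic 1.3079
β=24°: printed 14.4000 | uniform 14.4000, cycloidal 16.6452, simple-harmonic 15.7082
β=32°: printed 19.2000 | uniform 19.2000, cycloidal 22.8328, simple-harmonic 21.7082
β=34°: printed 20.4000 | uniform 20.4000, cycloidal 23.4902, simple-harmonic 22.6921
only one law matches every sample → uniform

uniform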